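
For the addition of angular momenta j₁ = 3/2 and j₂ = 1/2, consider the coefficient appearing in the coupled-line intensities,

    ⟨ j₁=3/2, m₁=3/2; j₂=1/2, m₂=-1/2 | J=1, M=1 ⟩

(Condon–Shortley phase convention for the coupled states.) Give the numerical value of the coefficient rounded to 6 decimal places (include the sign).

+√(3/4) ≈ +0.866025

triangle: 1!*2!*0!/4! = 2/24
(j±m)!: 3!*0!*0!*1!*2!*0! = 12
prefactor² = (2J+1)*Δ*N² = 3
  k=0: +1/(0!*1!*0!*0!*2!*0!) = 1/2
Σ = 1/2  ⇒  CG² = 3*(1/2)² = 3/4
CG = +√(3/4) = +0.866025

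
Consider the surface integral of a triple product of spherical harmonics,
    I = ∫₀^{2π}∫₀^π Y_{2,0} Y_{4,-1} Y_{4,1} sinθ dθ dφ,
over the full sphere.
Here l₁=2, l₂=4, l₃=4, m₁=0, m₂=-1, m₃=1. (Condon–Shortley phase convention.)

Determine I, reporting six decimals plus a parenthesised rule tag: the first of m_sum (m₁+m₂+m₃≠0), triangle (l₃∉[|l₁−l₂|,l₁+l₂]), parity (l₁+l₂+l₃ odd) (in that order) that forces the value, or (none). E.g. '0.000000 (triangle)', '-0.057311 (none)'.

-0.139264 (none)

Checks pass: Σm=0; 10 even; l₃=4∈[2,6].
(2·2+1)(2·4+1)(2·4+1) = 405
Δ: 2! 2! 6! / 11! → 1/13860
sum: t=0:+1/192 t=1:−1/36 t=2:+1/192 = -5/288
3j²(2 4 4; 0 0 0) = Δ·Π!·Σ² = 20/693  (sign -1)
sum: t=0:+1/144 t=1:−1/48 t=2:+1/480 = -17/1440
3j²(2 4 4; 0 -1 1) = Δ·Π!·Σ² = 289/13860  (sign +1)
combine: 4πI² = 405·20/693·289/13860 = 1445/5929
take √, sign -1: I = -0.13926381
No selection rule forces the value: the integral is nonzero (none).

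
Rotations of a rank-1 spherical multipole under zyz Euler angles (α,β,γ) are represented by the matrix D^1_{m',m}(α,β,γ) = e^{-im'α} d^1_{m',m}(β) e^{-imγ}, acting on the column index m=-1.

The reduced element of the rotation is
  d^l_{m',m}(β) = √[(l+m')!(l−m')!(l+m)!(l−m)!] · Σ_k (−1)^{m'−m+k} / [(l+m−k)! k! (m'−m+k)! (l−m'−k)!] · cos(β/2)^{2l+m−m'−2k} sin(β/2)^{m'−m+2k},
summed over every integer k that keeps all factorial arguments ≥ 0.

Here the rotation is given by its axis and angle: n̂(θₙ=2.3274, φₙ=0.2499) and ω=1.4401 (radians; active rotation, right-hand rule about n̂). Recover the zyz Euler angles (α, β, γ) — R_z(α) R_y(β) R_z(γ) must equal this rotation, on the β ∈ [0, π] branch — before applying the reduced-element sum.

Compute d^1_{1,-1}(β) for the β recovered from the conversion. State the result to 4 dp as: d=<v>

d=0.2299

Axis–angle → zyz. n̂ = (sinθₙcosφₙ, sinθₙsinφₙ, cosθₙ) = (+0.704584, +0.179835, -0.686456), ω = 1.4401.
R = I cosω + sinω [n̂]ₓ + (1−cosω) n̂n̂ᵀ gives
  R = [+0.562065, +0.790797, -0.242331; -0.570406, +0.158450, -0.805935; -0.598933, +0.591214, +0.540134]
β = atan2(√(R₁₃²+R₂₃²), R₃₃) = 1.000200; α = atan2(R₂₃, R₁₃) mod 2π = 4.420306; γ = atan2(R₃₂, −R₃₁) mod 2π = 0.778913
d^1_{1,-1}(β=1.0002) via the finite sum:
Half-angle: c=0.877535, s=0.479513. N=√(2·1·1·2)=2.000000
The bounds max(0,m−m')=0 and min(l+m,l−m')=0 give 1 term
  k=0: (−1)^2·2.0000/(2)·0.8775^0·0.4795^2 = +0.229933
d^1_{1,-1}(1.0002) = +0.229933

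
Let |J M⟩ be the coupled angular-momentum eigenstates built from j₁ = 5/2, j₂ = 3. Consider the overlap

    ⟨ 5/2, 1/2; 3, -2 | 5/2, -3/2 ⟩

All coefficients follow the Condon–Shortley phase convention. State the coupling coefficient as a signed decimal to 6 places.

triangle: 3!·2!·3!/9! = 72/362880
(j±m)!: 3!·2!·1!·5!·1!·4! = 34560
prefactor² = (2J+1)·Δ·N² = 288/7
  k=0: +1/(0!·3!·2!·1!·0!·2!) = 1/24
  k=1: −1/(1!·2!·1!·0!·1!·3!) = -1/12
Σ = -1/24  ⇒  CG² = 288/7·(-1/24)² = 1/14
CG = −√(1/14) = -0.267261

-0.267261  (= −√(1/14))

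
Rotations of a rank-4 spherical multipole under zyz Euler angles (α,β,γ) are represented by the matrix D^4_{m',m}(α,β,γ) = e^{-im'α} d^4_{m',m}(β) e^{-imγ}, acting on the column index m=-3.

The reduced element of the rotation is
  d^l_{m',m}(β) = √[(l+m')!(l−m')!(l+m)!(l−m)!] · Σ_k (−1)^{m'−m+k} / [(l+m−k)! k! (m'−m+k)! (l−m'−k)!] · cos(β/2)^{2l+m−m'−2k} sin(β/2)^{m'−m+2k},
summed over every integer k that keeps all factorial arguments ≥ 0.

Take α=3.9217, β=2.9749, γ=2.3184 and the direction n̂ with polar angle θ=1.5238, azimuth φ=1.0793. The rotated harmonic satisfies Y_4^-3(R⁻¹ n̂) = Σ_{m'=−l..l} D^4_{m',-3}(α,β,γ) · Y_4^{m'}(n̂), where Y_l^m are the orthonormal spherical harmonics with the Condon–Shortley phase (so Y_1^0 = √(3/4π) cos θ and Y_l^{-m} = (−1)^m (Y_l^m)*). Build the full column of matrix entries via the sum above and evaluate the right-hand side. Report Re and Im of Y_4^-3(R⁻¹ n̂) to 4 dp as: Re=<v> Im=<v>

Need the full column D^4_{m',-3} for m'=−4..4 at α=3.9217, β=2.9749, γ=2.3184.
cos(β/2)=0.083250, sin(β/2)=0.996529
d^4_{-4,-3}: single k=1 term ⇒ +0.000000;  D = -0.000000-0.000000i
d^4_{-3,-3}: k∈[0..1] ⇒ +0.000000 -0.000002 = -0.000002;  D = -0.000002+0.000000i
d^4_{-2,-3}: k∈[0..1] ⇒ -0.000000 +0.000044 = +0.000044;  D = -0.000027+0.000035i
d^4_{-1,-3}: k∈[0..1] ⇒ +0.000003 -0.000627 = -0.000624;  D = +0.000074+0.000620i
d^4_{0,-3}: k∈[0..1] ⇒ -0.000047 +0.006709 = +0.006662;  D = +0.005214+0.004148i
d^4_{1,-3}: k∈[0..1] ⇒ +0.000627 -0.053874 = -0.053247;  D = +0.052936-0.005744i
d^4_{2,-3}: k∈[0..1] ⇒ -0.006365 +0.304002 = +0.297637;  D = +0.187752-0.230948i
d^4_{3,-3}: k∈[0..1] ⇒ +0.047512 -0.972565 = -0.925053;  D = -0.090060-0.920658i
d^4_{4,-3}: single k=0 term ⇒ -0.229804;  D = +0.176770+0.146841i
Y_4^{m'}(θ=1.5238,φ=1.0793) and Σ D·Y over m':
  (-0.0000-0.0000i)·(-0.1696+0.4066i)  (-0.0000+0.0000i)·(-0.0583+0.0056i)  (-0.0000+0.0000i)·(+0.1822+0.2735i)  (+0.0001+0.0006i)·(-0.0313+0.0584i)  (+0.0052+0.0041i)·(+0.3104+0.0000i)  (+0.0529-0.0057i)·(+0.0313+0.0584i)  (+0.1878-0.2309i)·(+0.1822-0.2735i)  (-0.0901-0.9207i)·(+0.0583+0.0056i)  (+0.1768+0.1468i)·(-0.1696-0.4066i)
Y_4^-3(R⁻¹ n̂) = +0.004275-0.240248i

Re=0.0043 Im=-0.2402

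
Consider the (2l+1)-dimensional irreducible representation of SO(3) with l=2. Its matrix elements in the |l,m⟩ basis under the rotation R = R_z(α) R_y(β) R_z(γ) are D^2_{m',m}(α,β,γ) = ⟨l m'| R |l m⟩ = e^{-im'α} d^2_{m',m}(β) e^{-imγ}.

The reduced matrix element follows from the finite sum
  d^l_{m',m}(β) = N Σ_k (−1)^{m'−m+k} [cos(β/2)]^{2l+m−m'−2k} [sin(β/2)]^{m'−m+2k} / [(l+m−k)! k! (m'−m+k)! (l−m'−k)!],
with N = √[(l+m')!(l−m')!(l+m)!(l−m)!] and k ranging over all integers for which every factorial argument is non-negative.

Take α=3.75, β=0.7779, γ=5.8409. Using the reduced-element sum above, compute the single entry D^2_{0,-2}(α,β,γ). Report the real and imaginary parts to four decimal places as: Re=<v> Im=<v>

Re=0.1911 Im=-0.2333

Split into d^2_{0,-2}(β=0.7779) × two z-phases.
Half-angle: c=0.925308, s=0.379217. N=√(2·2·1·24)=9.797959
The bounds max(0,m−m')=0 and min(l+m,l−m')=0 give 1 term
  k=0: (−1)^2·9.7980/(4)·0.9253^2·0.3792^2 = +0.301595
d^2_{0,-2}(0.7779) = +0.301595
Phases: e^{-i·(0)·3.7500}=+1.000000+0.000000i, e^{-i·(-2)·5.8409}=+0.633622-0.773643i ⇒ D=+0.191097-0.233327i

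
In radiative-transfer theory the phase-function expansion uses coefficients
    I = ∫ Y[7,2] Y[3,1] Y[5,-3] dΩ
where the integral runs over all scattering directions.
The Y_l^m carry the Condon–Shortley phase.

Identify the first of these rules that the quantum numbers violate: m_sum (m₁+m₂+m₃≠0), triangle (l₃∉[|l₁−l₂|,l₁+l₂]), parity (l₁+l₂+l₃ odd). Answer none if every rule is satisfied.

parity

m₁+m₂+m₃ = 2 + 1 − 3 = 0  ✓
triangle: |7−3|=4 ≤ l₃=5 ≤ 7+3=10  ✓
parity: l₁+l₂+l₃ = 15 is odd  ✗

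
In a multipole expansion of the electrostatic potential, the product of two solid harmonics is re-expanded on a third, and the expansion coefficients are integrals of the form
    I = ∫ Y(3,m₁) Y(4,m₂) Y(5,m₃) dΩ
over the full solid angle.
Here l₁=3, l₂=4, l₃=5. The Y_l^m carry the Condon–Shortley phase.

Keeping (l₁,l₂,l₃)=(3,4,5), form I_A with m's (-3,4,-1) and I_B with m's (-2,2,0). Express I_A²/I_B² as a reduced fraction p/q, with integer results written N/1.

7/80

Same 3,4,5: normalisation and zero-m 3j drop out of the ratio.
A: Δ: 2! 4! 6! / 13! → 1/180180; sum: t=2:+1/34560 = 1/34560; 3j²(3 4 5; -3 4 -1) = Δ·Π!·Σ² = 1/429  (sign +1)
B: Δ: 2! 4! 6! / 13! → 1/180180; sum: t=1:−1/2880 t=2:+1/576 = 1/720; 3j²(3 4 5; -2 2 0) = Δ·Π!·Σ² = 80/3003  (sign -1)
I_A²/I_B² = (1/429)/(80/3003) = 7/80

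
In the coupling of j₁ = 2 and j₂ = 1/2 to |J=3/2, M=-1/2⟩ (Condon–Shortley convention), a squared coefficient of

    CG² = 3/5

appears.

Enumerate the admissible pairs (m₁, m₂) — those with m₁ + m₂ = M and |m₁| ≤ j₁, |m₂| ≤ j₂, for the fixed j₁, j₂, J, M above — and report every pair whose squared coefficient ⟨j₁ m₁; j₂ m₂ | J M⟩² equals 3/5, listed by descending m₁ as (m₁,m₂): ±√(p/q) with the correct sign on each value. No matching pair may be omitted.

Admissible pairs with m₁+m₂ = M = -1/2: (-1,1/2), (0,-1/2)
  (m₁,m₂)=(0,-1/2): CG² = 2/5, CG = +√(2/5)
  (m₁,m₂)=(-1,1/2): CG² = 3/5, CG = −√(3/5)   ← matches the target
Pairs with CG² = 3/5: (-1,1/2): −√(3/5)

(-1,1/2): −√(3/5)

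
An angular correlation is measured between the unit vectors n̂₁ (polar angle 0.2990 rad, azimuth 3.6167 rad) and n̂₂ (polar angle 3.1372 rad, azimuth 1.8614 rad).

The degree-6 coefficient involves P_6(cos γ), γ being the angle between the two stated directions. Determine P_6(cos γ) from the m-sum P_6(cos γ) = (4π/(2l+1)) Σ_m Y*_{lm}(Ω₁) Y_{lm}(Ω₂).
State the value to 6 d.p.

Term-by-term m-sum for l=6 (normalisation 4π/13 = 0.966644):
  [-6]  conj(Y_{6,-6})(Ω₁) = (-0.000302, 0.000091) ; Y_{6,-6}(Ω₂) = (0.000000, 0.000000) ; Δ = (-0.000000, -0.000000)
  [-5]  conj(Y_{6,-5})(Ω₁) = (0.002556, -0.002459) ; Y_{6,-5}(Ω₂) = (0.000000, 0.000000) ; Δ = (0.000000, -0.000000)
  [-4]  conj(Y_{6,-4})(Ω₁) = (-0.007865, 0.022989) ; Y_{6,-4}(Ω₂) = (0.000000, -0.000000) ; Δ = (0.000000, 0.000000)
  [-3]  conj(Y_{6,-3})(Ω₁) = (-0.016250, -0.110912) ; Y_{6,-3}(Ω₂) = (-0.000000, -0.000000) ; Δ = (-0.000000, 0.000000)
  [-2]  conj(Y_{6,-2})(Ω₁) = (0.198575, 0.277810) ; Y_{6,-2}(Ω₂) = (-0.000084, 0.000055) ; Δ = (-0.000032, -0.000012)
  [-1]  conj(Y_{6,-1})(Ω₁) = (-0.528493, -0.271861) ; Y_{6,-1}(Ω₂) = (0.004148, 0.013869) ; Δ = (0.001578, -0.008457)
  [+0]  conj(Y_{6,0})(Ω₁) = (0.261770, -0.000000) ; Y_{6,0}(Ω₂) = (1.016901, 0.000000) ; Δ = (0.266194, 0.000000)
  [+1]  conj(Y_{6,1})(Ω₁) = (0.528493, -0.271861) ; Y_{6,1}(Ω₂) = (-0.004148, 0.013869) ; Δ = (0.001578, 0.008457)
  [+2]  conj(Y_{6,2})(Ω₁) = (0.198575, -0.277810) ; Y_{6,2}(Ω₂) = (-0.000084, -0.000055) ; Δ = (-0.000032, 0.000012)
  [+3]  conj(Y_{6,3})(Ω₁) = (0.016250, -0.110912) ; Y_{6,3}(Ω₂) = (0.000000, -0.000000) ; Δ = (-0.000000, -0.000000)
  [+4]  conj(Y_{6,4})(Ω₁) = (-0.007865, -0.022989) ; Y_{6,4}(Ω₂) = (0.000000, 0.000000) ; Δ = (0.000000, -0.000000)
  [+5]  conj(Y_{6,5})(Ω₁) = (-0.002556, -0.002459) ; Y_{6,5}(Ω₂) = (-0.000000, 0.000000) ; Δ = (0.000000, 0.000000)
  [+6]  conj(Y_{6,6})(Ω₁) = (-0.000302, -0.000091) ; Y_{6,6}(Ω₂) = (0.000000, -0.000000) ; Δ = (-0.000000, 0.000000)
Total Σ_m = (0.269287, -0.000000). Multiply by 0.966644: (0.260305, -0.000000). P_6(cos γ) = 0.260305

0.260305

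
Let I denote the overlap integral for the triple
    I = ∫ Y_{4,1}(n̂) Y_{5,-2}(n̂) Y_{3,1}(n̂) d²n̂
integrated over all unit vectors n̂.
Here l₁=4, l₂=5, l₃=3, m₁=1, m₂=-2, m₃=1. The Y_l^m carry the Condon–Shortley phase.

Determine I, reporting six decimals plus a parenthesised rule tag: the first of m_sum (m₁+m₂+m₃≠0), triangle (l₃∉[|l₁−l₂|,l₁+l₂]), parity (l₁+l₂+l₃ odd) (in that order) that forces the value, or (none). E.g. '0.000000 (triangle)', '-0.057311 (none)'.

0.148044 (none)

m-sum 0 ✓  L=12 even ✓  1≤3≤9 ✓
Π(2lᵢ+1) = 9×11×7 = 693
triangle coeff Δ(4,5,3) = 1/180180
Σ_t [2,4]: t=2:+1/576 t=3:−1/144 t=4:+1/576 = -1/288
(3j)²=20/1001 [(4 5 3; 0 0 0)], sign=+1
Σ_t [1,3]: t=1:−1/960 t=2:+1/288 t=3:−1/1728 = 1/540
(3j)²=128/6435 [(4 5 3; 1 -2 1)], sign=+1
⇒ 4πI² = 512/1859
I = (+1)√(512/1859/(4π)) = 0.14804384
No selection rule forces the value: the integral is nonzero (none).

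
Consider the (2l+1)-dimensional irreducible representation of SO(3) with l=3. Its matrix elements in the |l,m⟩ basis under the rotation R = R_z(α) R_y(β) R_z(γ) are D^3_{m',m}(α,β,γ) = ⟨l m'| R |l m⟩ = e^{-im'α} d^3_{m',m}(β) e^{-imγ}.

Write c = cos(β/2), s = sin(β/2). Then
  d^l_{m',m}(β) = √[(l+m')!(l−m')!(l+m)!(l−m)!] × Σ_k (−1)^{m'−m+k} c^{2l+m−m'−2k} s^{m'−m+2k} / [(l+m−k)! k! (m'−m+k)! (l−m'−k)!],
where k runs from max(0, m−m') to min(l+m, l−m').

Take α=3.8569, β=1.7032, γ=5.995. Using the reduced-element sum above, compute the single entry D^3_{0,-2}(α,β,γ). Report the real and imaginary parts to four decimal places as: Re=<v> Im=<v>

Re=-0.1489 Im=0.0968

Split into d^3_{0,-2}(β=1.7032) × two z-phases.
With c≡cos(β/2)=0.658780 and s≡sin(β/2)=0.752335, N=[6·6·1·120]^{1/2}=65.726707
k: max(0,(-2)−(0))=0 … min(3+(-2),3−(0))=1
  k=0: (−1)^2·65.7267/(12)·0.6588^4·0.7523^2 = +0.583910
  k=1: (−1)^3·65.7267/(12)·0.6588^2·0.7523^4 = -0.761531
d^3_{0,-2}(1.7032) = +0.583910 -0.761531 = -0.177621
Attach z-rotation phases: D = e^{-i(0)(3.8569)}·(-0.177621)·e^{-i(-2)(5.9950)} = -0.148926+0.096801i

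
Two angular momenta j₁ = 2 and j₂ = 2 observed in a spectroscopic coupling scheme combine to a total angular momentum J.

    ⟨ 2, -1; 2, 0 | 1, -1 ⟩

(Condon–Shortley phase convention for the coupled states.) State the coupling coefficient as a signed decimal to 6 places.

+0.547723

√[3·3!1!1!/6! · 1!3!2!2!0!2!] = √(6/5)
  +(−1)^2/∏(2,1,1,0,0,1)! = 1/2  (running 1/2)
⟨..|..⟩ = √(6/5)·(1/2) = +0.547723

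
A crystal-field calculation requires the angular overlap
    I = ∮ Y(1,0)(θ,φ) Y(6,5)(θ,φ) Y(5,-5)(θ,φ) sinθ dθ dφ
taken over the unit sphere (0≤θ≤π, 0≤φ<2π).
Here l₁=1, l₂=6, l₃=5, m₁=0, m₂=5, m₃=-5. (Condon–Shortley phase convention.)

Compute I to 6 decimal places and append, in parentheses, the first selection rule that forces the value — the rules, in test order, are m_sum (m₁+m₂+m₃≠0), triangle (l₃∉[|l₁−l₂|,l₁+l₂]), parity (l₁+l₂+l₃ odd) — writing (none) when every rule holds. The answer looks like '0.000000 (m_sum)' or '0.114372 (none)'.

-0.135514 (none)

m-sum 0 ✓  L=12 even ✓  5≤5≤7 ✓
Π(2lᵢ+1) = 3×13×11 = 429
triangle coeff Δ(1,6,5) = 1/858
Σ_t [1,1]: t=1:−1/14400 = -1/14400
(3j)²=6/143 [(1 6 5; 0 0 0)], sign=+1
Σ_t [1,1]: t=1:−1/3628800 = -1/3628800
(3j)²=1/78 [(1 6 5; 0 5 -5)], sign=-1
⇒ 4πI² = 3/13
I = (-1)√(3/13/(4π)) = -0.13551395
No selection rule forces the value: the integral is nonzero (none).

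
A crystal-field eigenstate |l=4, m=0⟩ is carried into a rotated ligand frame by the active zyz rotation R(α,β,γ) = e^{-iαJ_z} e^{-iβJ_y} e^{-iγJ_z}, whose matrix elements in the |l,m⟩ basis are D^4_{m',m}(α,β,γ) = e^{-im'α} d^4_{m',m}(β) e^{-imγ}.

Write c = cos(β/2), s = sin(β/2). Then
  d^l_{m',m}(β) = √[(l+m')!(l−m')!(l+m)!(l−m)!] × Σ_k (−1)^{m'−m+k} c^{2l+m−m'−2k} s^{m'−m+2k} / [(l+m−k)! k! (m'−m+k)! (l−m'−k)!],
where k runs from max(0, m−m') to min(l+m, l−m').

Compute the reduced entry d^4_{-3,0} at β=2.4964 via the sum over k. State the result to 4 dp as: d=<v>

d=-0.2570

d^4_{-3,0}(β=2.4964) via the finite sum:
Half-angle: c=0.317030, s=0.948416. N=√(1·5040·24·24)=1703.830978
k: max(0,(0)−(-3))=3 … min(4+(0),4−(-3))=4
  k=3: (−1)^0·1703.8310/(144)·0.3170^5·0.9484^3 = +0.032327
  k=4: (−1)^1·1703.8310/(144)·0.3170^3·0.9484^5 = -0.289307
d^4_{-3,0}(2.4964) = +0.032327 -0.289307 = -0.256980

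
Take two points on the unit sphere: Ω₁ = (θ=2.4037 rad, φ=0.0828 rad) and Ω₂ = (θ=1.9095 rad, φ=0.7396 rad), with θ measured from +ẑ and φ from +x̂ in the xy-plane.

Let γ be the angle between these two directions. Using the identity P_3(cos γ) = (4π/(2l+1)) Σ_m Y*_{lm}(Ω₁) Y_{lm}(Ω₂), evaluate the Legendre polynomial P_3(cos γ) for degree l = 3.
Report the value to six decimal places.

-0.074813

Addition theorem: P_3(cos γ) = (4π/7) Σ_m Y*_{lm}(Ω₁) Y_{lm}(Ω₂), m = −3…3:
  [-3]  conj(Y_{3,-3})(Ω₁) = +0.123127+0.031230i ; Y_{3,-3}(Ω₂) = -0.211304-0.279112i ; Δ = -0.017301-0.040965i
  [-2]  conj(Y_{3,-2})(Ω₁) = -0.337528-0.056411i ; Y_{3,-2}(Ω₂) = -0.027631+0.300815i ; Δ = +0.026296-0.099975i
  [-1]  conj(Y_{3,-1})(Ω₁) = +0.376390+0.031236i ; Y_{3,-1}(Ω₂) = -0.100882+0.092040i ; Δ = -0.040846+0.031492i
  [+0]  conj(Y_{3,0})(Ω₁) = +0.072570-0.000000i ; Y_{3,0}(Ω₂) = +0.303536+0.000000i ; Δ = +0.022027+0.000000i
  [+1]  conj(Y_{3,1})(Ω₁) = -0.376390+0.031236i ; Y_{3,1}(Ω₂) = +0.100882+0.092040i ; Δ = -0.040846-0.031492i
  [+2]  conj(Y_{3,2})(Ω₁) = -0.337528+0.056411i ; Y_{3,2}(Ω₂) = -0.027631-0.300815i ; Δ = +0.026296+0.099975i
  [+3]  conj(Y_{3,3})(Ω₁) = -0.123127+0.031230i ; Y_{3,3}(Ω₂) = +0.211304-0.279112i ; Δ = -0.017301+0.040965i
Accumulated sum -0.041674+0.000000i; after 4π/(2l+1) scaling, -0.074813+0.000000i ⇒ P_3 = -0.074813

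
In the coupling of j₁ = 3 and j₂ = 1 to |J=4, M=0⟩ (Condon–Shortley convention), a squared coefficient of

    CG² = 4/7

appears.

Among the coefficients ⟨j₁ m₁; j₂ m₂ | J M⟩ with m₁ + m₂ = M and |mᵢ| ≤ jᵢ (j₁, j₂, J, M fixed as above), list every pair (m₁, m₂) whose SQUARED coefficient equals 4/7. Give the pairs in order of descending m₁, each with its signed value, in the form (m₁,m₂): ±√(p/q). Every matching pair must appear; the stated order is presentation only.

Admissible pairs with m₁+m₂ = M = 0: (-1,1), (0,0), (1,-1)
  (m₁,m₂)=(1,-1): CG² = 3/14, CG = +√(3/14)
  (m₁,m₂)=(0,0): CG² = 4/7, CG = +√(4/7)   ← matches the target
  (m₁,m₂)=(-1,1): CG² = 3/14, CG = +√(3/14)
Pairs with CG² = 4/7: (0,0): +√(4/7)

(0,0): +√(4/7)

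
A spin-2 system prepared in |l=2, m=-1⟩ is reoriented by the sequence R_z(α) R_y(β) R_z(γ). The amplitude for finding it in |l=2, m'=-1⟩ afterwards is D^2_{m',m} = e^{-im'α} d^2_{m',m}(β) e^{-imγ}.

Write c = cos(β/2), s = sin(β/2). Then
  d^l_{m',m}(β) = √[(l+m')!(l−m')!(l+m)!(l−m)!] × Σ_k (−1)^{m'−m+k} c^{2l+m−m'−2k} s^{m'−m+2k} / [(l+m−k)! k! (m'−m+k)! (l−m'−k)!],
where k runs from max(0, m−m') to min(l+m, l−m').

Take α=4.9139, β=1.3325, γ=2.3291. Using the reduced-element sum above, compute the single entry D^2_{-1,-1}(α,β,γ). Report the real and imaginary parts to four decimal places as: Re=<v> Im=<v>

First d^2_{-1,-1}(β=1.3325), then the phase factors e^{-i(-1)α} and e^{-i(-1)γ}:
With c≡cos(β/2)=0.786145 and s≡sin(β/2)=0.618042, N=[1·6·1·6]^{1/2}=6.000000
Admissible k: 0..1 (factorial args all ≥0)
  k=0: (−1)^0·6.0000/(6)·0.7861^4·0.6180^0 = +0.381953
  k=1: (−1)^1·6.0000/(2)·0.7861^2·0.6180^2 = -0.708211
d^2_{-1,-1}(1.3325) = +0.381953 -0.708211 = -0.326258
Phases: e^{-i·(-1)·4.9139}=+0.200150-0.979765i, e^{-i·(-1)·2.3291}=-0.687691+0.726004i ⇒ D=-0.187165-0.267233i

Re=-0.1872 Im=-0.2672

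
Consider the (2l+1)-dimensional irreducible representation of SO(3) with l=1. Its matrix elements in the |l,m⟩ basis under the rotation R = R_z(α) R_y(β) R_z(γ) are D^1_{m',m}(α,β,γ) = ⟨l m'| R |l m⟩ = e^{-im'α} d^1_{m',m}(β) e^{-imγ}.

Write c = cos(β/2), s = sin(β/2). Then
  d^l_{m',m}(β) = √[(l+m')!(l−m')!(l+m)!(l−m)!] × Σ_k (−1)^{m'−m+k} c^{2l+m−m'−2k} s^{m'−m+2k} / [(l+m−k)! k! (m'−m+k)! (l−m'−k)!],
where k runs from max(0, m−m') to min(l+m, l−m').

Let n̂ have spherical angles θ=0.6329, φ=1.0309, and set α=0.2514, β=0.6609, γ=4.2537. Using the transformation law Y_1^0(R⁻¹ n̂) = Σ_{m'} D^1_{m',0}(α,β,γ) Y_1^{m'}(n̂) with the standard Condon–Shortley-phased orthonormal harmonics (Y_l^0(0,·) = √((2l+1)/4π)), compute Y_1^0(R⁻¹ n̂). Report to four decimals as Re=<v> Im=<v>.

Re=0.4372 Im=0.0000

Need the full column D^1_{m',0} for m'=−1..1 at α=0.2514, β=0.6609, γ=4.2537.
cos(β/2)=0.945896, sin(β/2)=0.324469
d^1_{-1,0}: single k=1 term ⇒ +0.434042;  D = +0.420398+0.107972i
d^1_{0,0}: k∈[0..1] ⇒ +0.894720 -0.105280 = +0.789440;  D = +0.789440+0.000000i
d^1_{1,0}: single k=0 term ⇒ -0.434042;  D = -0.420398+0.107972i
Y_1^{m'}(θ=0.6329,φ=1.0309) and Σ D·Y over m':
  (+0.4204+0.1080i)·(+0.1050-0.1753i)  (+0.7894+0.0000i)·(+0.3940+0.0000i)  (-0.4204+0.1080i)·(-0.1050-0.1753i)
Y_1^0(R⁻¹ n̂) = +0.437190+0.000000i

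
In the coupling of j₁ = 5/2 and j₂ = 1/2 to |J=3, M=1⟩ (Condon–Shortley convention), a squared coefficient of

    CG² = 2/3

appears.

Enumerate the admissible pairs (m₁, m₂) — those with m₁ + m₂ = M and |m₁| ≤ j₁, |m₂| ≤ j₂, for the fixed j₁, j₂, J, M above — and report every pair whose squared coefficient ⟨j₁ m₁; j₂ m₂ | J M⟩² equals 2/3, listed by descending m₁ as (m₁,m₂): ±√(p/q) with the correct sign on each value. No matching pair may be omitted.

Admissible pairs with m₁+m₂ = M = 1: (1/2,1/2), (3/2,-1/2)
  (m₁,m₂)=(3/2,-1/2): CG² = 1/3, CG = +√(1/3)
  (m₁,m₂)=(1/2,1/2): CG² = 2/3, CG = +√(2/3)   ← matches the target
Pairs with CG² = 2/3: (1/2,1/2): +√(2/3)

(1/2,1/2): +√(2/3)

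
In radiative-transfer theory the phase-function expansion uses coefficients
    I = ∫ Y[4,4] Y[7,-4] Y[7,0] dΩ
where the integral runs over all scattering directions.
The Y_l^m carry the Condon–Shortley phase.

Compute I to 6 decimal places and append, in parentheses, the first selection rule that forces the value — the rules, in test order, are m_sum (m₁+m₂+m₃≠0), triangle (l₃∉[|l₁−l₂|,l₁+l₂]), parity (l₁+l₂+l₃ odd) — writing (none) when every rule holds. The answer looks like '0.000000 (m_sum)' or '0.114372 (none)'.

0.148272 (none)

Checks pass: Σm=0; 18 even; l₃=7∈[3,11].
(2·4+1)(2·7+1)(2·7+1) = 2025
Δ: 4! 4! 10! / 19! → 1/58198140
sum: t=0:+1/17418240 t=1:−1/622080 t=2:+1/230400 t=3:−1/622080 t=4:+1/17418240 = 1/806400
3j²(4 7 7; 0 0 0) = Δ·Π!·Σ² = 2268/230945  (sign -1)
sum: t=0:+1/17418240 = 1/17418240
3j²(4 7 7; 4 -4 0) = Δ·Π!·Σ² = 175/12597  (sign -1)
combine: 4πI² = 2025·2268/230945·175/12597 = 53581500/193947611
take √, sign +1: I = 0.14827239
No selection rule forces the value: the integral is nonzero (none).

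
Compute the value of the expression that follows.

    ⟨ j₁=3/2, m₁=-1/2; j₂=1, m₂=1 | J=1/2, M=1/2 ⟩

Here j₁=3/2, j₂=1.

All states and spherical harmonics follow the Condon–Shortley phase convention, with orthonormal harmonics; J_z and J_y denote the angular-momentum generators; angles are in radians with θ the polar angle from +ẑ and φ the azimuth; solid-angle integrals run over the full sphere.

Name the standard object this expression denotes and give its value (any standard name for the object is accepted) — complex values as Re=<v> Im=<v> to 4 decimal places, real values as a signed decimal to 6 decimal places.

Clebsch–Gordan coefficient, +√(1/6) ≈ +0.408248

This is a Clebsch–Gordan (vector-coupling) coefficient.
√[2·2!1!0!/4! · 1!2!2!0!1!0!] = √(2/3)
  +(−1)^2/∏(2,0,0,0,1,0)! = 1/2  (running 1/2)
⟨..|..⟩ = √(2/3)·(1/2) = +0.408248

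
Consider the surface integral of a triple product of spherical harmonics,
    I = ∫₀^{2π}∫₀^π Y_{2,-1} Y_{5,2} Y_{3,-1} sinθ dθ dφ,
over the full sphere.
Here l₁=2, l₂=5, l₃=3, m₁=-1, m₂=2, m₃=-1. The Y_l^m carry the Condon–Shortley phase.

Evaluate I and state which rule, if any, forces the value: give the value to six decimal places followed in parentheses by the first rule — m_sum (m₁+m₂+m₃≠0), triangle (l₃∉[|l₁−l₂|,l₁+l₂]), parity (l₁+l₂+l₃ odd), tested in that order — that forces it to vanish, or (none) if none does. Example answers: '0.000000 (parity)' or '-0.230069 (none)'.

Rules hold: Σm=0, L=10 even, 3≤3≤7.
N = 5·11·7 = 385
Δ = 4!·0!·6!/11! = 1/2310
Racah Σ t=2..2: t=2:+1/144 = 1/144
⇒ 3j(2 5 3; 0 0 0)² = 10/231, sgn -1
Racah Σ t=3..3: t=3:−1/288 = -1/288
⇒ 3j(2 5 3; -1 2 -1)² = 1/22, sgn -1
4πI² = N·(3j₀)²·(3jₘ)² = 25/33
I = +1·√(0.757576/4π) = 0.24553200
No selection rule forces the value: the integral is nonzero (none).

0.245532 (none)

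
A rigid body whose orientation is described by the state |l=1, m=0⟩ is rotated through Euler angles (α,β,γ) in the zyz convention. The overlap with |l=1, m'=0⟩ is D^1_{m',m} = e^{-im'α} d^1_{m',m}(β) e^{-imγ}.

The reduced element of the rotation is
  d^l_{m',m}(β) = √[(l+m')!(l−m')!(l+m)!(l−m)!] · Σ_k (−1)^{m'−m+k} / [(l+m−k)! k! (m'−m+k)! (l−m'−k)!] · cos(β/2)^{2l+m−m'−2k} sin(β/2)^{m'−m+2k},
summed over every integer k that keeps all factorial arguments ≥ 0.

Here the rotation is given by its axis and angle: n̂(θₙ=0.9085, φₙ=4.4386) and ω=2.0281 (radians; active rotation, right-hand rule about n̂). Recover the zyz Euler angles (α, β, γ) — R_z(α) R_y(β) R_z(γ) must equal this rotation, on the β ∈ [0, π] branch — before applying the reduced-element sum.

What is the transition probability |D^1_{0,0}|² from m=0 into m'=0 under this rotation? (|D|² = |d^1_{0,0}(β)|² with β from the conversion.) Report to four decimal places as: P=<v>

P=0.0107

Axis–angle → zyz. n̂ = (sinθₙcosφₙ, sinθₙsinφₙ, cosθₙ) = (-0.213218, -0.759210, +0.614929), ω = 2.0281.
R = I cosω + sinω [n̂]ₓ + (1−cosω) n̂n̂ᵀ gives
  R = [-0.375996, -0.318392, -0.870203; +0.785094, +0.389368, -0.481685; +0.492194, -0.864303, +0.103567]
β = atan2(√(R₁₃²+R₂₃²), R₃₃) = 1.467043; α = atan2(R₂₃, R₁₃) mod 2π = 3.647143; γ = atan2(R₃₂, −R₃₁) mod 2π = 4.194721
D^1_{0,0}(3.6471,1.4670,4.1947) = e^{-i·0·3.6471}·d^1_{0,0}(1.4670)·e^{-i·0·4.1947}. Compute d first:
c=cos(1.467043/2)=0.742821, s=sin(1.467043/2)=0.669490; N=√[1·1·1·1]=1.000000
k: max(0,(0)−(0))=0 … min(1+(0),1−(0))=1
  k=0: (−1)^0·1.0000/(1)·0.7428^2·0.6695^0 = +0.551784
  k=1: (−1)^1·1.0000/(1)·0.7428^0·0.6695^2 = -0.448216
d^1_{0,0}(1.4670) = +0.551784 -0.448216 = +0.103567
|D^1_{0,0}|² = |d^1_{0,0}(β)|² = (+0.103567)² = 0.010726 (the z-rotation phases have unit modulus)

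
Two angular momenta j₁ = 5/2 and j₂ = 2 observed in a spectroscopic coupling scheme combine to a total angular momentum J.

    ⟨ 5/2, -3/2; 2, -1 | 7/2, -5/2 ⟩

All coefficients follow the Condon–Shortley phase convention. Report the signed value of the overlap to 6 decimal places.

-0.125988  (= −√(1/63))

triangle: 1!×4!×3!/9! = 144/362880
(j±m)!: 1!×4!×1!×3!×1!×6! = 103680
prefactor² = (2J+1)×Δ×N² = 2304/7
  k=0: +1/(0!×1!×4!×1!×0!×2!) = 1/48
  k=1: −1/(1!×0!×3!×0!×1!×3!) = -1/36
Σ = -1/144  ⇒  CG² = 2304/7×(-1/144)² = 1/63
CG = −√(1/63) = -0.125988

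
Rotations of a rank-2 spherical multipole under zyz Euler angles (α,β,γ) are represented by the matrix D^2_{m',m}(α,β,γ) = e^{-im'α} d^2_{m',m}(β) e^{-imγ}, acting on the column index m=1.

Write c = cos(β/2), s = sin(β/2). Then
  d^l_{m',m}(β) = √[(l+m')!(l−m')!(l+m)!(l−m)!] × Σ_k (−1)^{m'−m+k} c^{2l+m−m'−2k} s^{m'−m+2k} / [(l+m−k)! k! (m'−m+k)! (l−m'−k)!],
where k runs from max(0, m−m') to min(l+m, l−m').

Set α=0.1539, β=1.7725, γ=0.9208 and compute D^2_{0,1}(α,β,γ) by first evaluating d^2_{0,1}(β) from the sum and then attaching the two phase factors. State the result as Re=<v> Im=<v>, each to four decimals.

Re=-0.1455 Im=0.1914

Split into d^2_{0,1}(β=1.7725) × two z-phases.
With c≡cos(β/2)=0.632322 and s≡sin(β/2)=0.774706, N=[2·2·6·1]^{1/2}=4.898979
Admissible k: 1..2 (factorial args all ≥0)
  k=1: (−1)^0·4.8990/(2)·0.6323^3·0.7747^1 = +0.479763
  k=2: (−1)^1·4.8990/(2)·0.6323^1·0.7747^3 = -0.720152
d^2_{0,1}(1.7725) = +0.479763 -0.720152 = -0.240390
Attach z-rotation phases: D = e^{-i(0)(0.1539)}·(-0.240390)·e^{-i(1)(0.9208)} = -0.145480+0.191371i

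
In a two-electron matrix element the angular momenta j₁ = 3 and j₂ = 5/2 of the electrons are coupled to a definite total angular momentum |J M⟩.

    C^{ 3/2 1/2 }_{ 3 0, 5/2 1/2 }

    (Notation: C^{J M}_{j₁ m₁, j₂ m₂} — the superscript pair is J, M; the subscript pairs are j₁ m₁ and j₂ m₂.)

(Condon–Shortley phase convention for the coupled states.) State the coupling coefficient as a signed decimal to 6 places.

+0.338062

triangle: 4!·2!·1!/8! = 48/40320
(j±m)!: 3!·3!·3!·2!·2!·1! = 864
prefactor² = (2J+1)·Δ·N² = 144/35
  k=2: +1/(2!·2!·1!·1!·1!·0!) = 1/4
  k=3: −1/(3!·1!·0!·0!·2!·1!) = -1/12
Σ = 1/6  ⇒  CG² = 144/35·(1/6)² = 4/35
CG = +√(4/35) = +0.338062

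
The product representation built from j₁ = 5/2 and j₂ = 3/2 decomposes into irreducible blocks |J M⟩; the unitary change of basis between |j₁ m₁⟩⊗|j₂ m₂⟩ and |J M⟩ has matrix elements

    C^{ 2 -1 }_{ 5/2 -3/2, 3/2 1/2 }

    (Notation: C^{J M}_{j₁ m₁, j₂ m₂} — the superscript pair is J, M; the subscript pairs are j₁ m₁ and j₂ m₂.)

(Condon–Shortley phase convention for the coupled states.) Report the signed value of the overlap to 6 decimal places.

√[5·2!3!1!/7! · 1!4!2!1!1!3!] = √(24/7)
  +(−1)^1/∏(1,1,3,1,0,0)! = -1/6  (running -1/6)
  +(−1)^2/∏(2,0,2,0,1,1)! = 1/4  (running 1/12)
⟨..|..⟩ = √(24/7)·(1/12) = +0.154303

+√(1/42) = +0.154303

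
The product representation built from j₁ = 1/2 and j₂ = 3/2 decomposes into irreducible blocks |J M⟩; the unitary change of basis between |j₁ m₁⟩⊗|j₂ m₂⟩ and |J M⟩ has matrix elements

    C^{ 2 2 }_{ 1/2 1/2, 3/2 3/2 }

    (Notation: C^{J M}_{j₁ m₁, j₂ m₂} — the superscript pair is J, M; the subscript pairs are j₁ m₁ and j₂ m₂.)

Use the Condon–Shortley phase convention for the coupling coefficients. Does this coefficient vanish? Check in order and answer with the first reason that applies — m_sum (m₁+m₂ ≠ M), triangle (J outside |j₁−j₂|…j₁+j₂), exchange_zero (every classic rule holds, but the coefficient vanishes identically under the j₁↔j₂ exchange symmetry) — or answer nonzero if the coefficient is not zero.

m-sum: m₁+m₂ = 1/2+3/2 = 2, M = 2  ✓
triangle: |j₁−j₂| = 1 ≤ J = 2 ≤ j₁+j₂ = 2  ✓
exchange: j₁≠j₂ or m₁≠m₂ — the exchange symmetry imposes no constraint here
value check: CG = +1 = +1.000000 ≠ 0

nonzero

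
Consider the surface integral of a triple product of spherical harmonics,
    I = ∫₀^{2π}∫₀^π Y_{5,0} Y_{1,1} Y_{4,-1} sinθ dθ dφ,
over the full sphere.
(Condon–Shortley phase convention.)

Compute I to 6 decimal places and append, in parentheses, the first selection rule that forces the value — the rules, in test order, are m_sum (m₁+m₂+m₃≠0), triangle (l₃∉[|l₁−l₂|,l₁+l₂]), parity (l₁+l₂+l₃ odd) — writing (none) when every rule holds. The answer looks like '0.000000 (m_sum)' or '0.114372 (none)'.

Checks pass: Σm=0; 10 even; l₃=4∈[4,6].
(2·5+1)(2·1+1)(2·4+1) = 297
Δ: 2! 8! 0! / 11! → 1/495
sum: t=1:−1/576 = -1/576
3j²(5 1 4; 0 0 0) = Δ·Π!·Σ² = 5/99  (sign -1)
sum: t=2:+1/1440 = 1/1440
3j²(5 1 4; 0 1 -1) = Δ·Π!·Σ² = 2/99  (sign -1)
combine: 4πI² = 297·5/99·2/99 = 10/33
take √, sign +1: I = 0.15528807
No selection rule forces the value: the integral is nonzero (none).

0.155288 (none)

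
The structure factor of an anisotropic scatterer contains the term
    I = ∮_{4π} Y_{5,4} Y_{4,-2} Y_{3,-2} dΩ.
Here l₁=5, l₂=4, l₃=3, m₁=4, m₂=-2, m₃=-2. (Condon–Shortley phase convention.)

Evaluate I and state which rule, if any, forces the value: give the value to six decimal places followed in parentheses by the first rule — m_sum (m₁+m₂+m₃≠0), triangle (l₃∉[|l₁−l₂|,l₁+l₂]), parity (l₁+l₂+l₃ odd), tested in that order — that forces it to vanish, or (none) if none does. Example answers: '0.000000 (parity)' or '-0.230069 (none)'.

m-sum 0 ✓  L=12 even ✓  1≤3≤9 ✓
Π(2lᵢ+1) = 11×9×7 = 693
triangle coeff Δ(5,4,3) = 1/180180
Σ_t [2,4]: t=2:+1/576 t=3:−1/144 t=4:+1/576 = -1/288
(3j)²=20/1001 [(5 4 3; 0 0 0)], sign=+1
Σ_t [0,1]: t=0:+1/8640 t=1:−1/2880 = -1/4320
(3j)²=8/429 [(5 4 3; 4 -2 -2)], sign=+1
⇒ 4πI² = 480/1859
I = (+1)√(480/1859/(4π)) = 0.14334284
No selection rule forces the value: the integral is nonzero (none).

0.143343 (none)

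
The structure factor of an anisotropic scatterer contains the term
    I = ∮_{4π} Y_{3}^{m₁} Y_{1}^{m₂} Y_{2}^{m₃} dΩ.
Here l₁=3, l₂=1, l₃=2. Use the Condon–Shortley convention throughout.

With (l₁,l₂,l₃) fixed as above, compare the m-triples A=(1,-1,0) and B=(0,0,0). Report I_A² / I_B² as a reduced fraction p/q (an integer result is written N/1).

l's match ⇒ only the (l;m) 3-j factors differ between A and B.
A: triangle coeff Δ(3,1,2) = 1/105; Σ_t [0,0]: t=0:+1/8 = 1/8; (3j)²=2/35 [(3 1 2; 1 -1 0)], sign=+1
B: triangle coeff Δ(3,1,2) = 1/105; Σ_t [1,1]: t=1:−1/4 = -1/4; (3j)²=3/35 [(3 1 2; 0 0 0)], sign=-1
I_A²/I_B² = (2/35)/(3/35) = 2/3

2/3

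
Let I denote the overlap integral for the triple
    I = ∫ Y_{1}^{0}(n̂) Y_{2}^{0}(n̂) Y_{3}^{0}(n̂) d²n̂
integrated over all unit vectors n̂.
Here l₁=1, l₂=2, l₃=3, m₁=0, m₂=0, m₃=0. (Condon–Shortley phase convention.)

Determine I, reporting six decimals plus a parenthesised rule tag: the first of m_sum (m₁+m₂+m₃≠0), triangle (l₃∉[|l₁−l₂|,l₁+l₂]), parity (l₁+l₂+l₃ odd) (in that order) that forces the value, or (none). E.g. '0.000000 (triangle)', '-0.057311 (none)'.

0.247767 (none)

Checks pass: Σm=0; 6 even; l₃=3∈[1,3].
(2·1+1)(2·2+1)(2·3+1) = 105
Δ: 0! 2! 4! / 7! → 1/105
sum: t=0:+1/4 = 1/4
3j²(1 2 3; 0 0 0) = Δ·Π!·Σ² = 3/35  (sign -1)
(m-triple is (0,0,0) — same symbol as above.)
combine: 4πI² = 105·3/35·3/35 = 27/35
take √, sign +1: I = 0.24776670
No selection rule forces the value: the integral is nonzero (none).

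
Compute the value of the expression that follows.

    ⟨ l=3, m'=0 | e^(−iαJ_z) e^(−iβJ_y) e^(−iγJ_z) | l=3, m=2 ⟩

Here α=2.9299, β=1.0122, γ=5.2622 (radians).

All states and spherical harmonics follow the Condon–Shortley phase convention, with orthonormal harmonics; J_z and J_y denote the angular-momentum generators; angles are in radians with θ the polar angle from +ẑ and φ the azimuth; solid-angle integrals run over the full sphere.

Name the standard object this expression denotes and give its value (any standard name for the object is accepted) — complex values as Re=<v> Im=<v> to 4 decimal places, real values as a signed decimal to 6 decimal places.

Wigner D-matrix element, Re=-0.2369 Im=0.4650

This is a Wigner D-matrix element — the rotation-matrix element ⟨l m'| R(α,β,γ) |l m⟩ in the angular-momentum basis.
D^3_{0,2}(2.9299,1.0122,5.2622) = e^{-i·0·2.9299}·d^3_{0,2}(1.0122)·e^{-i·2·5.2622}. Compute d first:
With c≡cos(β/2)=0.874642 and s≡sin(β/2)=0.484770, N=[6·6·120·1]^{1/2}=65.726707
k∈{2,3} keeps every argument non-negative
  k=2: (−1)^0·65.7267/(12)·0.8746^4·0.4848^2 = +0.753273
  k=3: (−1)^1·65.7267/(12)·0.8746^2·0.4848^4 = -0.231400
d^3_{0,2}(1.0122) = +0.753273 -0.231400 = +0.521873
Attach z-rotation phases: D = e^{-i(0)(2.9299)}·(+0.521873)·e^{-i(2)(5.2622)} = -0.236896+0.465008i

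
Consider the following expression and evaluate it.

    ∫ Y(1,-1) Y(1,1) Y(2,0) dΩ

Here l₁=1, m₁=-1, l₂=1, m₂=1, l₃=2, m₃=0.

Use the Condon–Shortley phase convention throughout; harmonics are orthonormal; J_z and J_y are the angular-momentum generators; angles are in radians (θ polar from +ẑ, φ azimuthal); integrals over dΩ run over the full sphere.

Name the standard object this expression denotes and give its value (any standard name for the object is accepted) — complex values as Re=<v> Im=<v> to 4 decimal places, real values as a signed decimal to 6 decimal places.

This is a Gaunt coefficient — the integral of a triple product of spherical harmonics over the sphere.
m-sum 0 ✓  L=4 even ✓  0≤2≤2 ✓
Π(2lᵢ+1) = 3×3×5 = 45
triangle coeff Δ(1,1,2) = 1/30
Σ_t [0,0]: t=0:+1/1 = 1/1
(3j)²=2/15 [(1 1 2; 0 0 0)], sign=+1
Σ_t [0,0]: t=0:+1/4 = 1/4
(3j)²=1/30 [(1 1 2; -1 1 0)], sign=+1
⇒ 4πI² = 1/5
I = (+1)√(1/5/(4π)) = 0.12615663

Gaunt coefficient, +0.126157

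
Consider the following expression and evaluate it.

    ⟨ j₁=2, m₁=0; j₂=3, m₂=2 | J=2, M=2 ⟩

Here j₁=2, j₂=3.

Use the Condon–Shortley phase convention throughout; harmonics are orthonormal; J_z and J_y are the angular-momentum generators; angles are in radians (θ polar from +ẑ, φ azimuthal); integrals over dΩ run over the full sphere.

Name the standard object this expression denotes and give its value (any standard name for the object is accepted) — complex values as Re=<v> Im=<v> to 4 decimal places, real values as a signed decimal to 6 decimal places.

This is a Clebsch–Gordan (vector-coupling) coefficient.
√[5·3!1!3!/8! · 2!2!5!1!4!0!] = √(360/7)
  +(−1)^2/∏(2,1,0,3,1,0)! = 1/12  (running 1/12)
⟨..|..⟩ = √(360/7)·(1/12) = +0.597614

Clebsch–Gordan coefficient, +√(5/14) ≈ +0.597614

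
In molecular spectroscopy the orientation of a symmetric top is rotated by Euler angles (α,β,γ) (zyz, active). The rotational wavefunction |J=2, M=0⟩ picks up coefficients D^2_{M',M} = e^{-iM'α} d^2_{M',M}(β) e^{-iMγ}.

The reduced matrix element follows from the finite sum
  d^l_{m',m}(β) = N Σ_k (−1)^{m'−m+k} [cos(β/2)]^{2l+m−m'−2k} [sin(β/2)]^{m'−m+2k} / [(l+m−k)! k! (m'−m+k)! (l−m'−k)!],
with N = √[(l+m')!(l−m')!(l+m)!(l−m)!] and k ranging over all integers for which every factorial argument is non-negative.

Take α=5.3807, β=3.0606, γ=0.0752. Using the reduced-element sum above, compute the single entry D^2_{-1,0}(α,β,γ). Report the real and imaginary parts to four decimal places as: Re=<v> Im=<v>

First d^2_{-1,0}(β=3.0606), then the phase factors e^{-i(-1)α} and e^{-i(0)γ}:
With c≡cos(β/2)=0.040485 and s≡sin(β/2)=0.999180, N=[1·6·2·2]^{1/2}=4.898979
Admissible k: 1..2 (factorial args all ≥0)
  k=1: (−1)^0·4.8990/(2)·0.0405^3·0.9992^1 = +0.000162
  k=2: (−1)^1·4.8990/(2)·0.0405^1·0.9992^3 = -0.098925
d^2_{-1,0}(3.0606) = +0.000162 -0.098925 = -0.098762
Attach z-rotation phases: D = e^{-i(-1)(5.3807)}·(-0.098762)·e^{-i(0)(0.0752)} = -0.061199+0.077515i

Re=-0.0612 Im=0.0775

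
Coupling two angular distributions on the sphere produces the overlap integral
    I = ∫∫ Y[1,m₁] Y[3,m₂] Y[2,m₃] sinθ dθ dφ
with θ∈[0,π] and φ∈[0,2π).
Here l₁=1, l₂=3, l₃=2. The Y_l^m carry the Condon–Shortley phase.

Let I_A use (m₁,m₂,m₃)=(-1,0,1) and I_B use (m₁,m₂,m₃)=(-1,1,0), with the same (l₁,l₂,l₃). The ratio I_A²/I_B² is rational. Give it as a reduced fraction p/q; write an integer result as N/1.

1/2

Same 1,3,2: normalisation and zero-m 3j drop out of the ratio.
A: Δ: 2! 0! 4! / 7! → 1/105; sum: t=2:+1/12 = 1/12; 3j²(1 3 2; -1 0 1) = Δ·Π!·Σ² = 1/35  (sign -1)
B: Δ: 2! 0! 4! / 7! → 1/105; sum: t=2:+1/8 = 1/8; 3j²(1 3 2; -1 1 0) = Δ·Π!·Σ² = 2/35  (sign +1)
I_A²/I_B² = (1/35)/(2/35) = 1/2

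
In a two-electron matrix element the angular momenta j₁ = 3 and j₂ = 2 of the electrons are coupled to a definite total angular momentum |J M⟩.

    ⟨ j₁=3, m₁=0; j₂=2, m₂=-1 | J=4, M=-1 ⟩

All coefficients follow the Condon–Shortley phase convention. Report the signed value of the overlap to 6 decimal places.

+0.462910  (= +√(3/14))

j₁+j₂−J=1  J+j₁−j₂=5  J−j₁+j₂=3  j₁+j₂+J+1=10
(j₁±m₁, j₂±m₂, J±M) = (3,3,1,3,3,5)
P² = 1944/7
sum k=0..1:
  [0] +1/24 = 1/24
  [1] −1/72 = -1/72
S = 1/36
C² = P²·S² = 3/14 ; C = +0.462910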